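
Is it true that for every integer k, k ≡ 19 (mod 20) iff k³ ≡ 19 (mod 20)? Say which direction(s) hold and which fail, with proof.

(⟹) Suppose k ≡ 19 (mod 20). Write k = 20j + 19. Then (20j + 19)³ = 8000j³ + 22800j² + 21660j + 6859 = 20(400j³ + 1140j² + 1083j + 342) + 19, so k³ ≡ 19 (mod 20).

(⟸) Conversely, suppose k³ ≡ 19 (mod 20). The only residue r in {0, …, 19} with r³ ≡ 19 (mod 20) is r = 19, so k ≡ 19 (mod 20).

The biconditional holds.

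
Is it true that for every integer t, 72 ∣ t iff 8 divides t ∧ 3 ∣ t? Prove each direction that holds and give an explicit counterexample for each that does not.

(⇒) holds; (⇐) fails.

(⟹) If 72 ∣ t, write t = 72q. Since 72 = 9·8, t = 8·(9q), so 8 ∣ t; and since 72 = 24·3, t = 3·(24q), so 3 ∣ t.

(⟸) This fails: take t = 24. Both 8 ∣ 24 and 3 ∣ 24, yet 24 is not a multiple of 72 (since 24 = 0·72 + 24), so 72 ∤ 24.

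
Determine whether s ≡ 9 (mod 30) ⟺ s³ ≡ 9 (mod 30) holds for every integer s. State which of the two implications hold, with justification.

Equivalent; both directions hold.

(→) Suppose s ≡ 9 (mod 30). Write s = 30j + 9. Then (30j + 9)³ = 27000j³ + 24300j² + 7290j + 729 = 30(900j³ + 810j² + 243j + 24) + 9, so s³ ≡ 9 (mod 30).

(←) Conversely, suppose s³ ≡ 9 (mod 30). The only residue r in {0, …, 29} with r³ ≡ 9 (mod 30) is r = 9, so s ≡ 9 (mod 30).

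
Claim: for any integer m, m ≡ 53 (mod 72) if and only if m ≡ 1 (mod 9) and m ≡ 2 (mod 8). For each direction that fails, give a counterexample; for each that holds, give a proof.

Both directions fail.

Forward direction. This fails: m = 53 gives 53 ≡ 53 (mod 72) but 53 ≡ 8 (mod 9), so the conjunction on the right does not hold.

Converse. This fails: m = 10 satisfies both congruences on the right (10 ≡ 1 mod 9 and 10 ≡ 2 mod 8) yet 10 ≡ 10 (mod 72), not 53.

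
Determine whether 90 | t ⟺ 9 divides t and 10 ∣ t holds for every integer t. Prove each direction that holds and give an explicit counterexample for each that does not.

Both directions hold.

(⟸) Suppose 9 ∣ t and 10 ∣ t. Any common multiple of 9 and 10 is a multiple of their lcm; here gcd(9, 10) = 1, so lcm(9, 10) = 9·10 = 90, so 90 ∣ t.

(⟹) If 90 ∣ t, write t = 90q. Since 90 = 10·9, t = 9·(10q), so 9 ∣ t; and since 90 = 9·10, t = 10·(9q), so 10 ∣ t.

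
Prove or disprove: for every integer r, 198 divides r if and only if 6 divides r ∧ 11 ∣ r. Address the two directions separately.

(⇒) holds; (⇐) fails.

(⟹) If 198 ∣ r, write r = 198q. Since 198 = 33·6, r = 6·(33q), so 6 ∣ r; and since 198 = 18·11, r = 11·(18q), so 11 ∣ r.

(⟸) This fails: take r = 66. Both 6 ∣ 66 and 11 ∣ 66, yet 66 is not a multiple of 198 (since 66 = 0·198 + 66), so 198 ∤ 66.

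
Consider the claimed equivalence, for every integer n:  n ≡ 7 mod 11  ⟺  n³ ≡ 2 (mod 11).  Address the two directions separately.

The biconditional holds.

(→) Suppose n ≡ 7 mod 11. Write n = 11j + 7. Then (11j + 7)³ = 1331j³ + 2541j² + 1617j + 343 = 11(121j³ + 231j² + 147j + 31) + 2, so n³ ≡ 2 (mod 11).

(←) For the converse, argue contrapositively. If n ≢ 7 (mod 11), then n is congruent to one of 0, 1, 2, 3, 4, 5, 6, 8, 9, 10 modulo 11, and these give n³ ≡ 0, 1, 8, 5, 9, 4, 7, 6, 3, 10 respectively — never 2.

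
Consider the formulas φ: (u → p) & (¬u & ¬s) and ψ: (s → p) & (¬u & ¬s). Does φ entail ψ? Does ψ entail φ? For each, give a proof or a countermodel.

[⇒] Assume the antecedent. If p is true, the antecedent forces (p = T, s = F, u = F), and (s → p) & (¬u & ¬s) holds there. If p is false, the antecedent forces (p = F, s = F, u = F), and (s → p) & (¬u & ¬s) holds there. Either way (s → p) & (¬u & ¬s) holds.

[⇐] Assume the antecedent. If p is true, the antecedent forces (p = T, s = F, u = F), and (u → p) & (¬u & ¬s) holds there. If p is false, the antecedent forces (p = F, s = F, u = F), and (u → p) & (¬u & ¬s) holds there. Either way (u → p) & (¬u & ¬s) holds.

Both directions hold; the statement is true.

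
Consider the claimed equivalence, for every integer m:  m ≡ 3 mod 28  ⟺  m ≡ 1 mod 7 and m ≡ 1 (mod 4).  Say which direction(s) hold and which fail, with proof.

[⇒] This fails: m = 3 gives 3 ≡ 3 (mod 28) but 3 ≡ 3 (mod 7), so the conjunction on the right does not hold.

[⇐] This fails: m = 1 satisfies both congruences on the right (1 ≡ 1 mod 7 and 1 ≡ 1 mod 4) yet 1 ≡ 1 (mod 28), not 3.

(⇒) fails and (⇐) fails.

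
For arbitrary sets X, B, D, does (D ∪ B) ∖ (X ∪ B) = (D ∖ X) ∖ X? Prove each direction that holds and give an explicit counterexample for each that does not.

(⟸) This inclusion fails. Take X = ∅, B = {1}, D = {1}; then 1 ∈ (D ∖ X) ∖ X but 1 ∉ (D ∪ B) ∖ (X ∪ B).

(⟹) Let x ∈ (D ∪ B) ∖ (X ∪ B). Then x ∈ D and x ∉ X, B, from which x ∈ (D ∖ X) ∖ X.

Only the forward inclusion holds.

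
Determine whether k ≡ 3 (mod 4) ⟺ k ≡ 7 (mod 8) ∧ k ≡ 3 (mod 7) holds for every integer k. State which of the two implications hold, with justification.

(⇒) This fails: k = 3 gives 3 ≡ 3 (mod 4) but 3 ≡ 3 (mod 8), so the conjunction on the right does not hold.

(⇐) Conversely, if k ≡ 7 (mod 8) and k ≡ 3 (mod 7), then by the Chinese remainder theorem k ≡ 31 (mod 56). Since 31 ≡ 3 (mod 4) and 4 ∣ 56, we get k ≡ 3 (mod 4).

Not equivalent: only (⇐) holds.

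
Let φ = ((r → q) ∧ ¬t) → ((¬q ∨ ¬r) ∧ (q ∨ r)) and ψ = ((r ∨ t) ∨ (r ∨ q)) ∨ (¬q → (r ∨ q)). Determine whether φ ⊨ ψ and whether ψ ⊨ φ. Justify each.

Forward direction. Assume the antecedent. If t is true, the consequent reduces to true regardless of the other variables. If t is false, the antecedent forces (q = T, r = F, t = F) or (q = F, r = T, t = F), and the consequent holds there. Either way the consequent holds.

Converse. This fails. Under q = T, r = T, t = F, the left side is false but the right side is true.

Only the forward direction holds.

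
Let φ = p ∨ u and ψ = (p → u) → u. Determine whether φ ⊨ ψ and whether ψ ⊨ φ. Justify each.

Both directions hold.

(⟹) Assume the antecedent. If u is true, (p → u) → u reduces to true regardless of the other variables. If u is false, the antecedent forces (u = F, p = T), and (p → u) → u holds there. Either way (p → u) → u holds.

(⟸) Assume the antecedent. If u is true, p ∨ u reduces to true regardless of the other variables. If u is false, the antecedent forces (u = F, p = T), and p ∨ u holds there. Either way p ∨ u holds.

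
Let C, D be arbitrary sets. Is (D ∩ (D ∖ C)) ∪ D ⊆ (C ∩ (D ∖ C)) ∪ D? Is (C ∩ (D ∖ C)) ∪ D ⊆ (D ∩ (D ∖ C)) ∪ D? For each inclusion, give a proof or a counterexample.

Forward inclusion. Let x ∈ (D ∩ (D ∖ C)) ∪ D. Then either x ∈ D and x ∉ C; or x ∈ C ∩ D. In each case x ∈ (C ∩ (D ∖ C)) ∪ D, so (D ∩ (D ∖ C)) ∪ D ⊆ (C ∩ (D ∖ C)) ∪ D.

Reverse inclusion. Let x ∈ (C ∩ (D ∖ C)) ∪ D. Then either x ∈ D and x ∉ C; or x ∈ C ∩ D. In each case x ∈ (D ∩ (D ∖ C)) ∪ D, so (C ∩ (D ∖ C)) ∪ D ⊆ (D ∩ (D ∖ C)) ∪ D.

The two sets are equal.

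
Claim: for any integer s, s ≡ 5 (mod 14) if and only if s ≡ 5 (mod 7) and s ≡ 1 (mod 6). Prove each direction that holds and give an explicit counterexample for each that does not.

Not equivalent: only (⇐) holds.

(⇒) This fails: s = 33 gives 33 ≡ 5 (mod 14) but 33 ≡ 3 (mod 6), so the conjunction on the right does not hold.

(⇐) Conversely, if s ≡ 5 (mod 7) and s ≡ 1 (mod 6), then by the Chinese remainder theorem s ≡ 19 (mod 42). Since 19 ≡ 5 (mod 14) and 14 ∣ 42, we get s ≡ 5 (mod 14).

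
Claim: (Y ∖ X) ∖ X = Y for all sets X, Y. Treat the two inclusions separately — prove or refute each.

The sets are not equal: only the forward inclusion holds.

(⊇) This inclusion fails. Take X = {1}, Y = {1}; then 1 ∈ Y but 1 ∉ (Y ∖ X) ∖ X.

(⊆) Let x ∈ (Y ∖ X) ∖ X. Then x ∈ Y and x ∉ X, from which x ∈ Y.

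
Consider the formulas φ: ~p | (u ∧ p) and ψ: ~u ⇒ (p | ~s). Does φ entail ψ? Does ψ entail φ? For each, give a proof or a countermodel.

(⟹) This fails. Under u = F, s = T, p = F, the left side is true but the right side is false.

(⟸) This fails. Under u = F, s = F, p = T, the left side is false but the right side is true.

Neither implication holds.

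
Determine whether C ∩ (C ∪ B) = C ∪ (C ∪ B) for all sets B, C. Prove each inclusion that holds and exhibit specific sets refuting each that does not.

The sets are not equal: only the forward inclusion holds.

(⟹) Let x ∈ C ∩ (C ∪ B). Then either x ∈ C and x ∉ B; or x ∈ B ∩ C. In each case x ∈ C ∪ (C ∪ B), so C ∩ (C ∪ B) ⊆ C ∪ (C ∪ B).

(⟸) This inclusion fails. Take B = {1}, C = ∅; then 1 ∈ C ∪ (C ∪ B) but 1 ∉ C ∩ (C ∪ B).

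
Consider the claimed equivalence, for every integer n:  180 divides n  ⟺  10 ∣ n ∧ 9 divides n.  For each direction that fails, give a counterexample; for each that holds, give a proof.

(⟹) If 180 ∣ n, write n = 180q. Since 180 = 18·10, n = 10·(18q), so 10 ∣ n; and since 180 = 20·9, n = 9·(20q), so 9 ∣ n.

(⟸) This fails: take n = 90. Both 10 ∣ 90 and 9 ∣ 90, yet 90 is not a multiple of 180 (since 90 = 0·180 + 90), so 180 ∤ 90.

Only the forward implication holds.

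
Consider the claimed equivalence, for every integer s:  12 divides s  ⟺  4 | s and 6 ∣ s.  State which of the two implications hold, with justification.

Equivalent; both directions hold.

(⟹) If 12 ∣ s, write s = 12q. Since 12 = 3·4, s = 4·(3q), so 4 ∣ s; and since 12 = 2·6, s = 6·(2q), so 6 ∣ s.

(⟸) Suppose 4 ∣ s and 6 ∣ s. Any common multiple of 4 and 6 is a multiple of their lcm; here lcm(4, 6) = 4·6/gcd(4, 6) = 24/2 = 12, so 12 ∣ s.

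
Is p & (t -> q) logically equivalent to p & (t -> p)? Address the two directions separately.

Only the forward implication holds.

(⇒) Assume the antecedent. If p is true, p & (t -> p) reduces to true regardless of the other variables. If p is false, the antecedent cannot hold. Either way p & (t -> p) holds.

(⇐) This fails. Under p = T, t = T, q = F, the left side is false but the right side is true.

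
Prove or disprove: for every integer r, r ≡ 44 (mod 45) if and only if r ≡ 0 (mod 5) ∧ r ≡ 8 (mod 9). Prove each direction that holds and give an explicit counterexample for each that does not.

(⟹) This fails: r = 44 gives 44 ≡ 44 (mod 45) but 44 ≡ 4 (mod 5), so the conjunction on the right does not hold.

(⟸) This fails: r = 35 satisfies both congruences on the right (35 ≡ 0 mod 5 and 35 ≡ 8 mod 9) yet 35 ≡ 35 (mod 45), not 44.

(⇒) fails and (⇐) fails.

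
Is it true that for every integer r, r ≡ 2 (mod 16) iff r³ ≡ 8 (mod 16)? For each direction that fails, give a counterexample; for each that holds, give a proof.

The forward direction holds; the converse fails.

(⟹) Suppose r ≡ 2 (mod 16). Write r = 16j + 2. Then (16j + 2)³ = 4096j³ + 1536j² + 192j + 8 = 16(256j³ + 96j² + 12j) + 8, so r³ ≡ 8 (mod 16).

(⟸) This fails: take r = 6. Then 6³ = 216 ≡ 8 (mod 16), yet 6 ≡ 6 (mod 16), not 2.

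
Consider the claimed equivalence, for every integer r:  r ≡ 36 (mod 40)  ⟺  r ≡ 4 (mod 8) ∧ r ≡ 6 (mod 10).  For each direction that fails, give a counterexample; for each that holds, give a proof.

Equivalent; both directions hold.

(⇒) Suppose r ≡ 36 (mod 40); write r = 40j + 36. Since 8 ∣ 40, reducing mod 8 gives r ≡ 36 ≡ 4 (mod 8); since 10 ∣ 40, reducing mod 10 gives r ≡ 36 ≡ 6 (mod 10).

(⇐) Conversely, if r ≡ 4 (mod 8) and r ≡ 6 (mod 10), then by the Chinese remainder theorem r ≡ 36 (mod 40). This is exactly r ≡ 36 (mod 40).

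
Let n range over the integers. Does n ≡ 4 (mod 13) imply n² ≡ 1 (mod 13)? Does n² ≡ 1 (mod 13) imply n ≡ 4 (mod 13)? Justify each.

[⇒] This fails: take n = 4. Then 4 ≡ 4 (mod 13), but 4² = 16 ≡ 3 (mod 13), not 1.

[⇐] This fails: take n = 1. Then 1² = 1 ≡ 1 (mod 13), yet 1 ≡ 1 (mod 13), not 4.

Both directions fail.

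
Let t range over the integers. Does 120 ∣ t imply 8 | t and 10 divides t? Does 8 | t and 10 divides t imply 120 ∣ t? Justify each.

Only the forward implication holds.

(⇐) This fails: take t = 40. Both 8 ∣ 40 and 10 ∣ 40, yet 40 is not a multiple of 120 (since 40 = 0·120 + 40), so 120 ∤ 40.

(⇒) If 120 ∣ t, write t = 120q. Since 120 = 15·8, t = 8·(15q), so 8 ∣ t; and since 120 = 12·10, t = 10·(12q), so 10 ∣ t.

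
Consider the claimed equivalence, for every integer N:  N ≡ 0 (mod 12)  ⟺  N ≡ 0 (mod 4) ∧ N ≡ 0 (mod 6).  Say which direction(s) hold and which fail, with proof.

Both directions hold.

(⇐) If N ≡ 0 (mod 4) and N ≡ 0 (mod 6), then by the Chinese remainder theorem N ≡ 0 (mod 12). This is exactly N ≡ 0 (mod 12).

(⇒) Suppose N ≡ 0 (mod 12); write N = 12j + 0. Since 4 ∣ 12, reducing mod 4 gives N ≡ 0 (mod 4); since 6 ∣ 12, reducing mod 6 gives N ≡ 0 (mod 6).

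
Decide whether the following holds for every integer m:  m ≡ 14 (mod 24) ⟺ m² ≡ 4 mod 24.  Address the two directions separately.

Not equivalent: only (⇒) holds.

[⇐] This fails: take m = 2. Then 2² = 4 ≡ 4 (mod 24), yet 2 ≡ 2 (mod 24), not 14.

[⇒] Suppose m ≡ 14 (mod 24). Write m = 24j + 14. Then (24j + 14)² = 576j² + 672j + 196 = 24(24j² + 28j + 8) + 4, so m² ≡ 4 (mod 24).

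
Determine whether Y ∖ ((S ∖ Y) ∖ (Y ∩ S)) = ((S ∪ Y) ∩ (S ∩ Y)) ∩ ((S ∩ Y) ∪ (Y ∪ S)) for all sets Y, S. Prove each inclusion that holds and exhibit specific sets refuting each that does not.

The sets are not equal: only the reverse inclusion holds.

(⟹) This inclusion fails. Take Y = {1}, S = ∅; then 1 ∈ Y ∖ ((S ∖ Y) ∖ (Y ∩ S)) but 1 ∉ ((S ∪ Y) ∩ (S ∩ Y)) ∩ ((S ∩ Y) ∪ (Y ∪ S)).

(⟸) Let x ∈ ((S ∪ Y) ∩ (S ∩ Y)) ∩ ((S ∩ Y) ∪ (Y ∪ S)). Then x ∈ Y ∩ S, from which x ∈ Y ∖ ((S ∖ Y) ∖ (Y ∩ S)).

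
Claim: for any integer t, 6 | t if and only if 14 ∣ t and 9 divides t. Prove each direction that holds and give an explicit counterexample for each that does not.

(⟸) Suppose 14 ∣ t and 9 ∣ t. Any common multiple of 14 and 9 is a multiple of their lcm; here gcd(14, 9) = 1, so lcm(14, 9) = 14·9 = 126, so 126 ∣ t. Since 6 ∣ 126, it follows that 6 ∣ t.

(⟹) This fails: take t = 6. Certainly 6 ∣ 6, but 14 ∤ 6.

The forward direction fails; the converse holds.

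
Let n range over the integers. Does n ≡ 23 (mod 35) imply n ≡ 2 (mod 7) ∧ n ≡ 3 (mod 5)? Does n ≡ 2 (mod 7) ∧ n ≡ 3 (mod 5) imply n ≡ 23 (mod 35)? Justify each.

(→) Suppose n ≡ 23 (mod 35); write n = 35j + 23. Since 7 ∣ 35, reducing mod 7 gives n ≡ 23 ≡ 2 (mod 7); since 5 ∣ 35, reducing mod 5 gives n ≡ 23 ≡ 3 (mod 5).

(←) Conversely, if n ≡ 2 (mod 7) and n ≡ 3 (mod 5), then by the Chinese remainder theorem n ≡ 23 (mod 35). This is exactly n ≡ 23 (mod 35).

Both implications hold.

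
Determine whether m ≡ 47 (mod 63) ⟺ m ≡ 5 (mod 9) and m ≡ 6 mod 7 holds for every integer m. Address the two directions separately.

(⇒) fails and (⇐) fails.

(⇒) This fails: m = 47 gives 47 ≡ 47 (mod 63) but 47 ≡ 2 (mod 9), so the conjunction on the right does not hold.

(⇐) This fails: m = 41 satisfies both congruences on the right (41 ≡ 5 mod 9 and 41 ≡ 6 mod 7) yet 41 ≡ 41 (mod 63), not 47.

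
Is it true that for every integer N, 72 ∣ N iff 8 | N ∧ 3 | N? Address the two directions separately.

Only the forward direction holds.

(→) If 72 ∣ N, write N = 72q. Since 72 = 9·8, N = 8·(9q), so 8 ∣ N; and since 72 = 24·3, N = 3·(24q), so 3 ∣ N.

(←) This fails: take N = 24. Both 8 ∣ 24 and 3 ∣ 24, yet 24 is not a multiple of 72 (since 24 = 0·72 + 24), so 72 ∤ 24.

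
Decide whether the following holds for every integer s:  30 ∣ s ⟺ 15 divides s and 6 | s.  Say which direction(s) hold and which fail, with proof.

(⟹) If 30 ∣ s, write s = 30q. Since 30 = 2·15, s = 15·(2q), so 15 ∣ s; and since 30 = 5·6, s = 6·(5q), so 6 ∣ s.

(⟸) Suppose 15 ∣ s and 6 ∣ s. Any common multiple of 15 and 6 is a multiple of their lcm; here lcm(15, 6) = 15·6/gcd(15, 6) = 90/3 = 30, so 30 ∣ s.

The biconditional holds.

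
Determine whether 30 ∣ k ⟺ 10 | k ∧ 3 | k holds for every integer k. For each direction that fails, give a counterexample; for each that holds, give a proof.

Both directions hold.

[⇒] If 30 ∣ k, write k = 30q. Since 30 = 3·10, k = 10·(3q), so 10 ∣ k; and since 30 = 10·3, k = 3·(10q), so 3 ∣ k.

[⇐] Suppose 10 ∣ k and 3 ∣ k. Any common multiple of 10 and 3 is a multiple of their lcm; here gcd(10, 3) = 1, so lcm(10, 3) = 10·3 = 30, so 30 ∣ k.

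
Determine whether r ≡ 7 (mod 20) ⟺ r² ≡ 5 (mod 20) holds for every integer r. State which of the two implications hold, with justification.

Forward direction. This fails: take r = 7. Then 7 ≡ 7 (mod 20), but 7² = 49 ≡ 9 (mod 20), not 5.

Converse. This fails: take r = 5. Then 5² = 25 ≡ 5 (mod 20), yet 5 ≡ 5 (mod 20), not 7.

(⇒) fails and (⇐) fails.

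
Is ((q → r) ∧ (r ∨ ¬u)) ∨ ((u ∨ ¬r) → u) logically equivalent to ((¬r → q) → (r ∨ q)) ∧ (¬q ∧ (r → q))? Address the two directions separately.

(→) This fails. Under q = T, u = T, r = F, the left side is true but the right side is false.

(←) Assume the antecedent. If q is true, the antecedent cannot hold. If q is false, the consequent reduces to true regardless of the other variables. Either way the consequent holds.

(⇒) fails; (⇐) holds.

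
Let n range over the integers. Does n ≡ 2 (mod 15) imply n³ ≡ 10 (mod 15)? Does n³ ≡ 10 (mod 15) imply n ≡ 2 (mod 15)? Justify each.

(⇒) fails and (⇐) fails.

[⇒] This fails: take n = 2. Then 2 ≡ 2 (mod 15), but 2³ = 8 ≡ 8 (mod 15), not 10.

[⇐] This fails: take n = 10. Then 10³ = 1000 ≡ 10 (mod 15), yet 10 ≡ 10 (mod 15), not 2.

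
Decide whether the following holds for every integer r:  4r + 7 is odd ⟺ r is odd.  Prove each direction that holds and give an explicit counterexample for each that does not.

(⇒) fails; (⇐) holds.

(⇒) This fails: take r = 4. Then 4r + 7 = 23, which is odd, yet r = 4 is even, not odd.

(⇐) Suppose r is odd. Since 4 is even, 4r is even for every r, so 4r + 7 has the same parity as 7, which is odd. Hence 4r + 7 is odd.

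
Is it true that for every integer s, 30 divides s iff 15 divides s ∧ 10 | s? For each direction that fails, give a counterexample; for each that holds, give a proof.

Both directions hold; the statement is true.

(⇒) If 30 ∣ s, write s = 30q. Since 30 = 2·15, s = 15·(2q), so 15 ∣ s; and since 30 = 3·10, s = 10·(3q), so 10 ∣ s.

(⇐) Suppose 15 ∣ s and 10 ∣ s. Any common multiple of 15 and 10 is a multiple of their lcm; here lcm(15, 10) = 15·10/gcd(15, 10) = 150/5 = 30, so 30 ∣ s.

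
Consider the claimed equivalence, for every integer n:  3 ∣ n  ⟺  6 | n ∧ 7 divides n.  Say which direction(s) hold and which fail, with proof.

(⇐) Suppose 6 ∣ n and 7 ∣ n. Any common multiple of 6 and 7 is a multiple of their lcm; here gcd(6, 7) = 1, so lcm(6, 7) = 6·7 = 42, so 42 ∣ n. Since 3 ∣ 42, it follows that 3 ∣ n.

(⇒) This fails: take n = 3. Certainly 3 ∣ 3, but 6 ∤ 3.

Only the reverse direction holds.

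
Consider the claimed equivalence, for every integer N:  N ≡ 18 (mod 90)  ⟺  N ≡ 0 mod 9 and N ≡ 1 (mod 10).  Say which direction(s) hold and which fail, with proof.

[⇒] This fails: N = 18 gives 18 ≡ 18 (mod 90) but 18 ≡ 8 (mod 10), so the conjunction on the right does not hold.

[⇐] This fails: N = 81 satisfies both congruences on the right (81 ≡ 0 mod 9 and 81 ≡ 1 mod 10) yet 81 ≡ 81 (mod 90), not 18.

Both directions fail.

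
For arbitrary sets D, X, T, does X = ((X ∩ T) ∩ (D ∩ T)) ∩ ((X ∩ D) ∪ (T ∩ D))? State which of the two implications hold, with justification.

(⟹) This inclusion fails. Take D = ∅, X = {1}, T = ∅; then 1 ∈ X but 1 ∉ ((X ∩ T) ∩ (D ∩ T)) ∩ ((X ∩ D) ∪ (T ∩ D)).

(⟸) Let x ∈ ((X ∩ T) ∩ (D ∩ T)) ∩ ((X ∩ D) ∪ (T ∩ D)). Then x ∈ D ∩ X ∩ T, from which x ∈ X.

Only the reverse inclusion holds.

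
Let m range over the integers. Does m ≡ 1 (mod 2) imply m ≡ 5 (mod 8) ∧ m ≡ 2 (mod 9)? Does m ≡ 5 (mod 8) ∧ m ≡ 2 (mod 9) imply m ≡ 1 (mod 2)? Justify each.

Only the reverse direction holds.

Forward direction. This fails: m = 1 gives 1 ≡ 1 (mod 2) but 1 ≡ 1 (mod 8), so the conjunction on the right does not hold.

Converse. If m ≡ 5 (mod 8) and m ≡ 2 (mod 9), then by the Chinese remainder theorem m ≡ 29 (mod 72). Since 29 ≡ 1 (mod 2) and 2 ∣ 72, we get m ≡ 1 (mod 2).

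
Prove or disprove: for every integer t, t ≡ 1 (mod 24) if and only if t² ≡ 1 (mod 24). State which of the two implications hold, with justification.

The forward direction holds; the converse fails.

(⇒) Suppose t ≡ 1 (mod 24). Write t = 24j + 1. Then (24j + 1)² = 576j² + 48j + 1 = 24(24j² + 2j) + 1, so t² ≡ 1 (mod 24).

(⇐) This fails: take t = 5. Then 5² = 25 ≡ 1 (mod 24), yet 5 ≡ 5 (mod 24), not 1.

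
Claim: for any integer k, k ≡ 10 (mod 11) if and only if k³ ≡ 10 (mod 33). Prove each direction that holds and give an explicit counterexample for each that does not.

Forward direction. This fails: take k = 21. Then 21 ≡ 10 (mod 11), but 21³ = 9261 ≡ 21 (mod 33), not 10.

Converse. The residues r modulo 33 with r³ ≡ 10 (mod 33) are exactly {10}, and each is ≡ 10 (mod 11).

The forward direction fails; the converse holds.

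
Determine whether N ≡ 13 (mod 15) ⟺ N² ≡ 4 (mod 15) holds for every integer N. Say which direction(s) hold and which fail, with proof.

Only the forward direction holds.

(⇐) This fails: take N = 2. Then 2² = 4 ≡ 4 (mod 15), yet 2 ≡ 2 (mod 15), not 13.

(⇒) Suppose N ≡ 13 (mod 15). Write N = 15j + 13. Then (15j + 13)² = 225j² + 390j + 169 = 15(15j² + 26j + 11) + 4, so N² ≡ 4 (mod 15).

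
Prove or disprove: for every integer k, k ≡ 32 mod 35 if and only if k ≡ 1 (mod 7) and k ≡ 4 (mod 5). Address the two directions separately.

Both directions fail.

(⟹) This fails: k = 32 gives 32 ≡ 32 (mod 35) but 32 ≡ 4 (mod 7), so the conjunction on the right does not hold.

(⟸) This fails: k = 29 satisfies both congruences on the right (29 ≡ 1 mod 7 and 29 ≡ 4 mod 5) yet 29 ≡ 29 (mod 35), not 32.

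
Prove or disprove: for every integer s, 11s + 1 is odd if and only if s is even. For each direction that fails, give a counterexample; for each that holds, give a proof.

Both implications hold.

Forward direction. Suppose 11s + 1 is odd. Since 11 is odd, 11s and s have the same parity, so 11s + 1 ≡ s + 1 (mod 2). As 1 is odd, 11s + 1 is odd exactly when s is even. Thus s is even.

Converse. Suppose s is even; write s = 2j. Then 11s + 1 = 11·(2j) + 1 = 2·11j + 1, which is odd.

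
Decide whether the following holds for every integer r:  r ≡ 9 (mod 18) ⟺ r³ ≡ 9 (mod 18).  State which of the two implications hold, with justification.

Only the forward implication holds.

[⇒] Suppose r ≡ 9 (mod 18). Write r = 18j + 9. Then (18j + 9)³ = 5832j³ + 8748j² + 4374j + 729 = 18(324j³ + 486j² + 243j + 40) + 9, so r³ ≡ 9 (mod 18).

[⇐] This fails: take r = 3. Then 3³ = 27 ≡ 9 (mod 18), yet 3 ≡ 3 (mod 18), not 9.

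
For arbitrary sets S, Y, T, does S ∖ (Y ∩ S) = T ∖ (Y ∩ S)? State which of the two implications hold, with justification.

Neither inclusion holds.

Forward inclusion. This inclusion fails. Take S = {1}, Y = ∅, T = ∅; then 1 ∈ S ∖ (Y ∩ S) but 1 ∉ T ∖ (Y ∩ S).

Reverse inclusion. This inclusion fails. Take S = ∅, Y = ∅, T = {1}; then 1 ∈ T ∖ (Y ∩ S) but 1 ∉ S ∖ (Y ∩ S).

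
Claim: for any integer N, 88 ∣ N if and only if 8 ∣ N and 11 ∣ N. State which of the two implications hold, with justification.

(⟸) Suppose 8 ∣ N and 11 ∣ N. Any common multiple of 8 and 11 is a multiple of their lcm; here gcd(8, 11) = 1, so lcm(8, 11) = 8·11 = 88, so 88 ∣ N.

(⟹) If 88 ∣ N, write N = 88q. Since 88 = 11·8, N = 8·(11q), so 8 ∣ N; and since 88 = 8·11, N = 11·(8q), so 11 ∣ N.

Both implications hold.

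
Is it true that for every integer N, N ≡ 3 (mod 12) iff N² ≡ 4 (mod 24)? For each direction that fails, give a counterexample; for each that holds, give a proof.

Neither direction holds.

(⟹) This fails: take N = 3. Then 3 ≡ 3 (mod 12), but 3² = 9 ≡ 9 (mod 24), not 4.

(⟸) This fails: take N = 2. Then 2² = 4 ≡ 4 (mod 24), yet 2 ≡ 2 (mod 12), not 3.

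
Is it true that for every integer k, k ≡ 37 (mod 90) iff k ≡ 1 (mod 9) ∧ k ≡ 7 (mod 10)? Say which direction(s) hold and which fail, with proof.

Both directions hold; the statement is true.

[⇐] If k ≡ 1 (mod 9) and k ≡ 7 (mod 10), then by the Chinese remainder theorem k ≡ 37 (mod 90). This is exactly k ≡ 37 (mod 90).

[⇒] Suppose k ≡ 37 (mod 90); write k = 90j + 37. Since 9 ∣ 90, reducing mod 9 gives k ≡ 37 ≡ 1 (mod 9); since 10 ∣ 90, reducing mod 10 gives k ≡ 37 ≡ 7 (mod 10).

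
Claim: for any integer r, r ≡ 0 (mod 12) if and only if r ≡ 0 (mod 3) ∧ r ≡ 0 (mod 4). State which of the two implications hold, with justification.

(→) Suppose r ≡ 0 (mod 12); write r = 12j + 0. Since 3 ∣ 12, reducing mod 3 gives r ≡ 0 (mod 3); since 4 ∣ 12, reducing mod 4 gives r ≡ 0 (mod 4).

(←) Conversely, if r ≡ 0 (mod 3) and r ≡ 0 (mod 4), then by the Chinese remainder theorem r ≡ 0 (mod 12). This is exactly r ≡ 0 (mod 12).

Both directions hold; the statement is true.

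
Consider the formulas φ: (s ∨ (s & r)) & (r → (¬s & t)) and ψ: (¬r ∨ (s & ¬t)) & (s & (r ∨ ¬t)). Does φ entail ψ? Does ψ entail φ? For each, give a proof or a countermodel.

(⇒) fails and (⇐) fails.

(⇒) This fails. Under r = F, t = T, s = T, the left side is true but the right side is false.

(⇐) This fails. Under r = T, t = F, s = T, the left side is false but the right side is true.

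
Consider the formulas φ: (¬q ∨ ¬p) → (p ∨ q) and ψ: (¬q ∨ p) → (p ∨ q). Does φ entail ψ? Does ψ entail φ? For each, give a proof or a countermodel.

(→) Assume the antecedent. If p is true, (¬q ∨ p) → (p ∨ q) reduces to true regardless of the other variables. If p is false, the antecedent forces (p = F, q = T), and (¬q ∨ p) → (p ∨ q) holds there. Either way (¬q ∨ p) → (p ∨ q) holds.

(←) Assume the antecedent. If p is true, (¬q ∨ ¬p) → (p ∨ q) reduces to true regardless of the other variables. If p is false, the antecedent forces (p = F, q = T), and (¬q ∨ ¬p) → (p ∨ q) holds there. Either way (¬q ∨ ¬p) → (p ∨ q) holds.

Both directions hold; the statement is true.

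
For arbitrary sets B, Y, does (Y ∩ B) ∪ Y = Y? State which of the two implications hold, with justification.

(⟸) Let x ∈ Y. Then either x ∈ Y and x ∉ B; or x ∈ B ∩ Y. In each case x ∈ (Y ∩ B) ∪ Y, so Y ⊆ (Y ∩ B) ∪ Y.

(⟹) Let x ∈ (Y ∩ B) ∪ Y. Then either x ∈ Y and x ∉ B; or x ∈ B ∩ Y. In each case x ∈ Y, so (Y ∩ B) ∪ Y ⊆ Y.

Both inclusions hold.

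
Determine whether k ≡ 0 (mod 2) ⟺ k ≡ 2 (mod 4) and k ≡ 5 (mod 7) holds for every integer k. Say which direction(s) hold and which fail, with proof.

Only the converse holds.

(⇐) If k ≡ 2 (mod 4) and k ≡ 5 (mod 7), then by the Chinese remainder theorem k ≡ 26 (mod 28). Since 26 ≡ 0 (mod 2) and 2 ∣ 28, we get k ≡ 0 (mod 2).

(⇒) This fails: k = 0 gives 0 ≡ 0 (mod 2) but 0 ≡ 0 (mod 4), so the conjunction on the right does not hold.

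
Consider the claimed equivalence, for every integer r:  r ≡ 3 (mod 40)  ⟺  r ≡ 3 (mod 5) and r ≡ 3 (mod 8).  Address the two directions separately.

[⇒] Suppose r ≡ 3 (mod 40); write r = 40j + 3. Since 5 ∣ 40, reducing mod 5 gives r ≡ 3 (mod 5); since 8 ∣ 40, reducing mod 8 gives r ≡ 3 (mod 8).

[⇐] Conversely, if r ≡ 3 (mod 5) and r ≡ 3 (mod 8), then by the Chinese remainder theorem r ≡ 3 (mod 40). This is exactly r ≡ 3 (mod 40).

The biconditional holds.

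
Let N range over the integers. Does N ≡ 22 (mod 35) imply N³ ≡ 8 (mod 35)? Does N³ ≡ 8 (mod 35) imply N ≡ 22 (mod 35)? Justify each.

Only the forward direction holds.

Forward direction. Suppose N ≡ 22 (mod 35). Write N = 35j + 22. Then (35j + 22)³ = 42875j³ + 80850j² + 50820j + 10648 = 35(1225j³ + 2310j² + 1452j + 304) + 8, so N³ ≡ 8 (mod 35).

Converse. This fails: take N = 2. Then 2³ = 8 ≡ 8 (mod 35), yet 2 ≡ 2 (mod 35), not 22.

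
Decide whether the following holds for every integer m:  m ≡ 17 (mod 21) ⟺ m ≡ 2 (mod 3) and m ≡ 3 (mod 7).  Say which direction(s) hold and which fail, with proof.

Equivalent; both directions hold.

(→) Suppose m ≡ 17 (mod 21); write m = 21j + 17. Since 3 ∣ 21, reducing mod 3 gives m ≡ 17 ≡ 2 (mod 3); since 7 ∣ 21, reducing mod 7 gives m ≡ 17 ≡ 3 (mod 7).

(←) Conversely, if m ≡ 2 (mod 3) and m ≡ 3 (mod 7), then by the Chinese remainder theorem m ≡ 17 (mod 21). This is exactly m ≡ 17 (mod 21).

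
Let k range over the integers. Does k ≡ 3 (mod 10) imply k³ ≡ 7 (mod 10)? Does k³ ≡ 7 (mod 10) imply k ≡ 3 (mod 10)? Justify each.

Both directions hold.

[⇒] Suppose k ≡ 3 (mod 10). Write k = 10j + 3. Then (10j + 3)³ = 1000j³ + 900j² + 270j + 27 = 10(100j³ + 90j² + 27j + 2) + 7, so k³ ≡ 7 (mod 10).

[⇐] Conversely, suppose k³ ≡ 7 (mod 10). The only residue r in {0, …, 9} with r³ ≡ 7 (mod 10) is r = 3, so k ≡ 3 (mod 10).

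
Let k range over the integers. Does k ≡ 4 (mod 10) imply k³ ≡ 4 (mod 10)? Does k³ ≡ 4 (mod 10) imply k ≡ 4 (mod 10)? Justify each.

(⇒) Suppose k ≡ 4 (mod 10). Write k = 10j + 4. Then (10j + 4)³ = 1000j³ + 1200j² + 480j + 64 = 10(100j³ + 120j² + 48j + 6) + 4, so k³ ≡ 4 (mod 10).

(⇐) Conversely, suppose k³ ≡ 4 (mod 10). The only residue r in {0, …, 9} with r³ ≡ 4 (mod 10) is r = 4, so k ≡ 4 (mod 10).

Both directions hold.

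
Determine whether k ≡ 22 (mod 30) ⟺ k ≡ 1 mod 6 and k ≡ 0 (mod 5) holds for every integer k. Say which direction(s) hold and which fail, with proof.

(⇒) This fails: k = 22 gives 22 ≡ 22 (mod 30) but 22 ≡ 4 (mod 6), so the conjunction on the right does not hold.

(⇐) This fails: k = 25 satisfies both congruences on the right (25 ≡ 1 mod 6 and 25 ≡ 0 mod 5) yet 25 ≡ 25 (mod 30), not 22.

Both directions fail.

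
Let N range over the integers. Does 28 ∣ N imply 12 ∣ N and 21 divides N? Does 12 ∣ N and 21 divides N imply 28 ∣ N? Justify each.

Only the reverse direction holds.

(→) This fails: take N = 28. Certainly 28 ∣ 28, but 12 ∤ 28.

(←) Suppose 12 ∣ N and 21 ∣ N. Any common multiple of 12 and 21 is a multiple of their lcm; here lcm(12, 21) = 12·21/gcd(12, 21) = 252/3 = 84, so 84 ∣ N. Since 28 ∣ 84, it follows that 28 ∣ N.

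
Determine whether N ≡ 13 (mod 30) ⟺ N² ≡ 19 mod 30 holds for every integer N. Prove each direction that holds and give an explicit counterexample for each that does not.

The forward direction holds; the converse fails.

(→) Suppose N ≡ 13 (mod 30). Write N = 30j + 13. Then (30j + 13)² = 900j² + 780j + 169 = 30(30j² + 26j + 5) + 19, so N² ≡ 19 (mod 30).

(←) This fails: take N = 7. Then 7² = 49 ≡ 19 (mod 30), yet 7 ≡ 7 (mod 30), not 13.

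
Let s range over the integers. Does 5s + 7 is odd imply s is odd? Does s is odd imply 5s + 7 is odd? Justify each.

(→) This fails: s = 2 gives 5s + 7 = 17, which is odd, but 2 is even, not odd.

(←) This also fails: s = 1 is odd, but 5s + 7 = 12 is even, not odd.

Both directions fail.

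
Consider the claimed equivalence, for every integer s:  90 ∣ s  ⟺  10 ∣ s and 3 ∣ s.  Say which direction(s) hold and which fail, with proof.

Only the forward implication holds.

(⟹) If 90 ∣ s, write s = 90q. Since 90 = 9·10, s = 10·(9q), so 10 ∣ s; and since 90 = 30·3, s = 3·(30q), so 3 ∣ s.

(⟸) This fails: take s = 30. Both 10 ∣ 30 and 3 ∣ 30, yet 30 is not a multiple of 90 (since 30 = 0·90 + 30), so 90 ∤ 30.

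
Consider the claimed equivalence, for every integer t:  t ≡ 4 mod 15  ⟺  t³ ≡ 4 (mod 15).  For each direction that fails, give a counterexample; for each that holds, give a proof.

The biconditional holds.

Forward direction. Suppose t ≡ 4 mod 15. Write t = 15j + 4. Then (15j + 4)³ = 3375j³ + 2700j² + 720j + 64 = 15(225j³ + 180j² + 48j + 4) + 4, so t³ ≡ 4 (mod 15).

Converse. Suppose t³ ≡ 4 (mod 15). The only residue r in {0, …, 14} with r³ ≡ 4 (mod 15) is r = 4, so t ≡ 4 (mod 15).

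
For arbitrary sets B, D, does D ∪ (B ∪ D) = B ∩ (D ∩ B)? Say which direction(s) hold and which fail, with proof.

(⟹) This inclusion fails. Take B = {1}, D = ∅; then 1 ∈ D ∪ (B ∪ D) but 1 ∉ B ∩ (D ∩ B).

(⟸) Let x ∈ B ∩ (D ∩ B). Then x ∈ B ∩ D, from which x ∈ D ∪ (B ∪ D).

The sets are not equal: only the reverse inclusion holds.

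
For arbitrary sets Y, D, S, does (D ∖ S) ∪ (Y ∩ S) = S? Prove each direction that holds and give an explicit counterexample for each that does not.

Both inclusions fail.

(⟹) This inclusion fails. Take Y = ∅, D = {1}, S = ∅; then 1 ∈ (D ∖ S) ∪ (Y ∩ S) but 1 ∉ S.

(⟸) This inclusion fails. Take Y = ∅, D = ∅, S = {1}; then 1 ∈ S but 1 ∉ (D ∖ S) ∪ (Y ∩ S).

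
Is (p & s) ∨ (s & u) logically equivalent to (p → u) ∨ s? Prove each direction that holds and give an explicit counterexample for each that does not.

Forward direction. Assume the antecedent. If u is true, (p → u) ∨ s reduces to true regardless of the other variables. If u is false, the antecedent forces (u = F, p = T, s = T), and (p → u) ∨ s holds there. Either way (p → u) ∨ s holds.

Converse. This fails. Under u = F, p = F, s = F, the left side is false but the right side is true.

Only the forward implication holds.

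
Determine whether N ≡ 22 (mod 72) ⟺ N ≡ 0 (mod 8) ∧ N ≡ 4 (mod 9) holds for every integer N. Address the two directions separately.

Forward direction. This fails: N = 22 gives 22 ≡ 22 (mod 72) but 22 ≡ 6 (mod 8), so the conjunction on the right does not hold.

Converse. This fails: N = 40 satisfies both congruences on the right (40 ≡ 0 mod 8 and 40 ≡ 4 mod 9) yet 40 ≡ 40 (mod 72), not 22.

Neither implication holds.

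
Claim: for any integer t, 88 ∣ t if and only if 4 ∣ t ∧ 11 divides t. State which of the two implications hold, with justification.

(⇒) holds; (⇐) fails.

[⇒] If 88 ∣ t, write t = 88q. Since 88 = 22·4, t = 4·(22q), so 4 ∣ t; and since 88 = 8·11, t = 11·(8q), so 11 ∣ t.

[⇐] This fails: take t = 44. Both 4 ∣ 44 and 11 ∣ 44, yet 44 is not a multiple of 88 (since 44 = 0·88 + 44), so 88 ∤ 44.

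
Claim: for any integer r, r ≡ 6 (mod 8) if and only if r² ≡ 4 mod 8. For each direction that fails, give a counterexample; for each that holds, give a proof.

(⇒) holds; (⇐) fails.

(⇒) Suppose r ≡ 6 (mod 8). Write r = 8j + 6. Then (8j + 6)² = 64j² + 96j + 36 = 8(8j² + 12j + 4) + 4, so r² ≡ 4 (mod 8).

(⇐) This fails: take r = 2. Then 2² = 4 ≡ 4 (mod 8), yet 2 ≡ 2 (mod 8), not 6.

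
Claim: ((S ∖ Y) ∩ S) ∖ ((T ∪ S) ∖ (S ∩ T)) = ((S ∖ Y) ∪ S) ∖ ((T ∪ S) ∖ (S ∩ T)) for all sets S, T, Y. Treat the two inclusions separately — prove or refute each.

Forward inclusion. Let x ∈ ((S ∖ Y) ∩ S) ∖ ((T ∪ S) ∖ (S ∩ T)). Then x ∈ S ∩ T and x ∉ Y, from which x ∈ ((S ∖ Y) ∪ S) ∖ ((T ∪ S) ∖ (S ∩ T)).

Reverse inclusion. This inclusion fails. Take S = {1}, T = {1}, Y = {1}; then 1 ∈ ((S ∖ Y) ∪ S) ∖ ((T ∪ S) ∖ (S ∩ T)) but 1 ∉ ((S ∖ Y) ∩ S) ∖ ((T ∪ S) ∖ (S ∩ T)).

(⊆) holds; (⊇) fails.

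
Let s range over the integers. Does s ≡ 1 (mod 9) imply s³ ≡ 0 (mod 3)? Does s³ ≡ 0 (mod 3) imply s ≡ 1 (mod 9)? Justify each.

(⇒) fails and (⇐) fails.

(⇒) This fails: take s = 1. Then 1 ≡ 1 (mod 9), but 1³ = 1 ≡ 1 (mod 3), not 0.

(⇐) This fails: take s = 0. Then 0³ = 0 ≡ 0 (mod 3), yet 0 ≡ 0 (mod 9), not 1.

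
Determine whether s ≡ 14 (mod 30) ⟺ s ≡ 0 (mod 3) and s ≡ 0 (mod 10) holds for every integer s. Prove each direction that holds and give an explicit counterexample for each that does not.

Neither direction holds.

[⇒] This fails: s = 14 gives 14 ≡ 14 (mod 30) but 14 ≡ 2 (mod 3), so the conjunction on the right does not hold.

[⇐] This fails: s = 0 satisfies both congruences on the right (0 ≡ 0 mod 3 and 0 ≡ 0 mod 10) yet 0 ≡ 0 (mod 30), not 14.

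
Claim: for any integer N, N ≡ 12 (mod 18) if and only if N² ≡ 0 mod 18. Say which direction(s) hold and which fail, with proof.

Forward direction. Suppose N ≡ 12 (mod 18). Write N = 18j + 12. Then (18j + 12)² = 324j² + 432j + 144 = 18(18j² + 24j + 8) + 0, so N² ≡ 0 (mod 18).

Converse. This fails: take N = 0. Then 0² = 0 ≡ 0 (mod 18), yet 0 ≡ 0 (mod 18), not 12.

(⇒) holds; (⇐) fails.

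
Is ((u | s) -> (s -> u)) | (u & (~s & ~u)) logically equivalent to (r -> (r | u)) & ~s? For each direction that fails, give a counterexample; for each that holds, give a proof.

Not equivalent: only (⇐) holds.

[⇒] This fails. Under u = T, s = T, r = F, the left side is true but the right side is false.

[⇐] Assume the antecedent. If u is true, the consequent reduces to true regardless of the other variables. If u is false, the antecedent forces (u = F, s = F, r = F) or (u = F, s = F, r = T), and the consequent holds there. Either way the consequent holds.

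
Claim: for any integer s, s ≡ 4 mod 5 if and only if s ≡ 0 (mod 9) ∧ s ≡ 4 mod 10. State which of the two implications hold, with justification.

Converse. If s ≡ 0 (mod 9) and s ≡ 4 (mod 10), then by the Chinese remainder theorem s ≡ 54 (mod 90). Since 54 ≡ 4 (mod 5) and 5 ∣ 90, we get s ≡ 4 (mod 5).

Forward direction. This fails: s = 64 gives 64 ≡ 4 (mod 5) but 64 ≡ 1 (mod 9), so the conjunction on the right does not hold.

Only the converse holds.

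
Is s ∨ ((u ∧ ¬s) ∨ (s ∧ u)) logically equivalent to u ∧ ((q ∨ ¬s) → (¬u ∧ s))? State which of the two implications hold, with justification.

Only the converse holds.

(→) This fails. Under u = T, q = F, s = F, the left side is true but the right side is false.

(←) Assume the antecedent. If u is true, s ∨ ((u ∧ ¬s) ∨ (s ∧ u)) reduces to true regardless of the other variables. If u is false, the antecedent cannot hold. Either way s ∨ ((u ∧ ¬s) ∨ (s ∧ u)) holds.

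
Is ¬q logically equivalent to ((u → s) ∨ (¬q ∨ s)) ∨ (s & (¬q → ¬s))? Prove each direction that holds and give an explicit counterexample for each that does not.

(⟹) Assume the antecedent. If s is true, the consequent reduces to true regardless of the other variables. If s is false, the antecedent forces (s = F, q = F, u = F) or (s = F, q = F, u = T), and the consequent holds there. Either way the consequent holds.

(⟸) This fails. Under s = F, q = T, u = F, the left side is false but the right side is true.

The forward direction holds; the converse fails.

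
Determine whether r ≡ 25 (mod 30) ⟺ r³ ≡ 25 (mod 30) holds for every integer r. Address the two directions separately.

(⇒) Suppose r ≡ 25 (mod 30). Write r = 30j + 25. Then (30j + 25)³ = 27000j³ + 67500j² + 56250j + 15625 = 30(900j³ + 2250j² + 1875j + 520) + 25, so r³ ≡ 25 (mod 30).

(⇐) Conversely, suppose r³ ≡ 25 (mod 30). The only residue r in {0, …, 29} with r³ ≡ 25 (mod 30) is r = 25, so r ≡ 25 (mod 30).

Both implications hold.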